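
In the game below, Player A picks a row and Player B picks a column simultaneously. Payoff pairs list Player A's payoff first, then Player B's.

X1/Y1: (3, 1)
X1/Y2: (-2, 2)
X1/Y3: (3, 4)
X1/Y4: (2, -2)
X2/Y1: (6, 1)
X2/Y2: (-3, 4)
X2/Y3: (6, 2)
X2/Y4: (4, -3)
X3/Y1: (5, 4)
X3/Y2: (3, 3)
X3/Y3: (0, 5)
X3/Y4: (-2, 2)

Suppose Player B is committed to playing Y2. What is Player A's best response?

With Player B fixed at Y2, Player A's payoffs are: X1 → -2, X2 → -3, X3 → 3.
The maximum is 3, achieved by X3.

X3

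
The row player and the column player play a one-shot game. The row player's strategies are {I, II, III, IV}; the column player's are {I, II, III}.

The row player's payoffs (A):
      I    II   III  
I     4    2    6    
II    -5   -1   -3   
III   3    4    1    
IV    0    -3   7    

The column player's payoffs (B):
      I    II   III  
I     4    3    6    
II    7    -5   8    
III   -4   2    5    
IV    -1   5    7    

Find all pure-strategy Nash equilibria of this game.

(IV, III)

A profile is a Nash equilibrium when each player is best-responding to the other.
The row player's best responses — vs I: I (payoff 4); vs II: III (payoff 4); vs III: IV (payoff 7).
The column player's best responses — vs I: III (payoff 6); vs II: III (payoff 8); vs III: III (payoff 5); vs IV: III (payoff 7).
The only mutual best response is (IV, III); neither player gains by switching there.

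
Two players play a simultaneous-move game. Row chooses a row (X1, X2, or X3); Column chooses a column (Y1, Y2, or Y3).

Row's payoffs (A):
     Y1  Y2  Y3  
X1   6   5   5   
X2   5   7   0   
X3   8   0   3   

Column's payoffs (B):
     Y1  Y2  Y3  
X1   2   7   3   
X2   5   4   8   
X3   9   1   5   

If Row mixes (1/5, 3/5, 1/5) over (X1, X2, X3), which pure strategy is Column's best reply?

Column's best reply maximizes expected payoff against the mix.
Y1: (1/5)·2 + (3/5)·5 + (1/5)·9 = 26/5
Y2: (1/5)·7 + (3/5)·4 + (1/5)·1 = 4
Y3: (1/5)·3 + (3/5)·8 + (1/5)·5 = 32/5
Highest expected payoff is 32/5, from Y3.

Y3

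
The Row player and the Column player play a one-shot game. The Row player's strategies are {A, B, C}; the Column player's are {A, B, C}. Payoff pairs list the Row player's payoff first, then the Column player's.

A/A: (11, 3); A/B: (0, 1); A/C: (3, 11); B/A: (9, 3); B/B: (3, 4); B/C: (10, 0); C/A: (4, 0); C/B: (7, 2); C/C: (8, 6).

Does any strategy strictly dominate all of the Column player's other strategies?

Check whether one of the Column player's strategies beats all alternatives regardless of what the opponent does.
A is not dominant: against A, C gives 11 > 3.
B is not dominant: against A, A gives 3 > 1.
C is not dominant: against B, A gives 3 > 0.
No single strategy is best against every opponent action.

None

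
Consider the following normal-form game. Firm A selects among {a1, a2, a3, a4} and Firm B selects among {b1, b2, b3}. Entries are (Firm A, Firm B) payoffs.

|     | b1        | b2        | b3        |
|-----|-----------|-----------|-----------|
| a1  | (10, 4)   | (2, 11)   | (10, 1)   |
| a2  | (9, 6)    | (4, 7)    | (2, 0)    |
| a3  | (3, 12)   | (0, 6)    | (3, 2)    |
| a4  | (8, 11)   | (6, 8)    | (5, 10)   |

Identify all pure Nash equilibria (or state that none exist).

None

A profile is a Nash equilibrium when each player is best-responding to the other.
Firm A's best responses — vs b1: a1 (payoff 10); vs b2: a4 (payoff 6); vs b3: a1 (payoff 10).
Firm B's best responses — vs a1: b2 (payoff 11); vs a2: b2 (payoff 7); vs a3: b1 (payoff 12); vs a4: b1 (payoff 11).
No cell has both players best-responding. For instance, Firm A's best reply to b1 is a1, but against a1 Firm B prefers b2 over b1.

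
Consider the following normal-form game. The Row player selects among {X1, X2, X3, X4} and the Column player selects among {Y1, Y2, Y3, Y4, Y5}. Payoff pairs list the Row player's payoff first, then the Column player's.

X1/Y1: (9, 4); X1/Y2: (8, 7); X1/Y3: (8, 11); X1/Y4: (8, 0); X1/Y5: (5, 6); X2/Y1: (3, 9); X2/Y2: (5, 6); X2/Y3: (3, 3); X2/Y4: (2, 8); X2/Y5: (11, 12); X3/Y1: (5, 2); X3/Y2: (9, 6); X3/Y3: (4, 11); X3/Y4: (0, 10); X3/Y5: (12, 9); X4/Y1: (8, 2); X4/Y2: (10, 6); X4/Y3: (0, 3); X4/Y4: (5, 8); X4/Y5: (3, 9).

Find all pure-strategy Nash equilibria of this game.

A profile is a Nash equilibrium when each player is best-responding to the other.
The Row player's best responses — vs Y1: X1 (payoff 9); vs Y2: X4 (payoff 10); vs Y3: X1 (payoff 8); vs Y4: X1 (payoff 8); vs Y5: X3 (payoff 12).
The Column player's best responses — vs X1: Y3 (payoff 11); vs X2: Y5 (payoff 12); vs X3: Y3 (payoff 11); vs X4: Y5 (payoff 9).
The only mutual best response is (X1, Y3); neither player gains by switching there.

(X1, Y3)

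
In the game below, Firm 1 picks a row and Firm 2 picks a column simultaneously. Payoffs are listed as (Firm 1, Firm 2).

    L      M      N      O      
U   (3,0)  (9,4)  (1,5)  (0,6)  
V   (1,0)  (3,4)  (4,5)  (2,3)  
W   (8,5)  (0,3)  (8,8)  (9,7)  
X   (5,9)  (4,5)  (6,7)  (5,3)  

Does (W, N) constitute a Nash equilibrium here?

Holding Firm 2 at N: Firm 1 gets 8 from W, versus 1 from U, 4 from V, 6 from X. No profitable deviation for Firm 1.
Holding Firm 1 at W: Firm 2 gets 8 from N, versus 5 from L, 3 from M, 7 from O. No profitable deviation for Firm 2 either.

Yes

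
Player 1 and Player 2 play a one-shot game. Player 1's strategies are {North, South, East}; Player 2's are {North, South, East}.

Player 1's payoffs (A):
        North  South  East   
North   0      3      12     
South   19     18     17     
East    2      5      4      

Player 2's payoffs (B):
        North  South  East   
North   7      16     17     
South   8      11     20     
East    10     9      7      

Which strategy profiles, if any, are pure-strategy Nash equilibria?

Find each player's best response to every opponent strategy; NE are the intersections.
Player 1's best responses — vs North: South (payoff 19); vs South: South (payoff 18); vs East: South (payoff 17).
Player 2's best responses — vs North: East (payoff 17); vs South: East (payoff 20); vs East: North (payoff 10).
The only mutual best response is (South, East); neither player gains by switching there.

(South, East)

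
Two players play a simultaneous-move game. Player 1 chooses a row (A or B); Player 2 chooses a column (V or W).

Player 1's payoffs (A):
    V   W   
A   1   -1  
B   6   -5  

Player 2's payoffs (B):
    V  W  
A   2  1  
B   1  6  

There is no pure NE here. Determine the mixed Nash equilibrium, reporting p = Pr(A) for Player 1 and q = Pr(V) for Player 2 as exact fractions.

Each player's mixing probability is pinned down by making the *other* player indifferent.
Player 2 indifferent between V and W: p·2 + (1−p)·1 = p·1 + (1−p)·6 ⟹ 1 + 1p = 6 + (-5)p ⟹ p = 5/6.
Player 1 indifferent between A and B: q·1 + (1−q)·(-1) = q·6 + (1−q)·(-5) ⟹ (-1) + 2q = (-5) + 11q ⟹ q = 4/9.

p = 5/6, q = 4/9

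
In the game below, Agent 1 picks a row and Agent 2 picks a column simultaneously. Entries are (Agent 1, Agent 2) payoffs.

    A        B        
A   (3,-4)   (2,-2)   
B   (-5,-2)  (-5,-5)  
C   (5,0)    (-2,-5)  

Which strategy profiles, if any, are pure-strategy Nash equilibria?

Find each player's best response to every opponent strategy; NE are the intersections.
Agent 1's best responses — vs A: C (payoff 5); vs B: A (payoff 2).
Agent 2's best responses — vs A: B (payoff -2); vs B: A (payoff -2); vs C: A (payoff 0).
Mutual best responses occur at (A, B) and (C, A); at each, neither player gains by switching.

(A, B) and (C, A)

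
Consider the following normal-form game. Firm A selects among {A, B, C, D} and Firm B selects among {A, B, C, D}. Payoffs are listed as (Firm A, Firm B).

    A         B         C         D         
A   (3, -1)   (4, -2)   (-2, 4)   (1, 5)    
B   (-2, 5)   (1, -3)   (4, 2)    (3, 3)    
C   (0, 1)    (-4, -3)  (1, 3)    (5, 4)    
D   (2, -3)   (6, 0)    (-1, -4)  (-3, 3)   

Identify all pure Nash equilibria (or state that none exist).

Check mutual best responses: a cell is a NE iff neither player can gain by unilaterally deviating.
Firm A's best responses — vs A: A (payoff 3); vs B: D (payoff 6); vs C: B (payoff 4); vs D: C (payoff 5).
Firm B's best responses — vs A: D (payoff 5); vs B: A (payoff 5); vs C: D (payoff 4); vs D: D (payoff 3).
The only mutual best response is (C, D); neither player gains by switching there.

(C, D)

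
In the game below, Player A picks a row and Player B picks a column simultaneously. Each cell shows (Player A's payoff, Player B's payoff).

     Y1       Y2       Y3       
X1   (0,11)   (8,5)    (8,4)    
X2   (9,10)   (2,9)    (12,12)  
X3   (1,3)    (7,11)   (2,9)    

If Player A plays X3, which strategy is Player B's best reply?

Y2

With Player A fixed at X3, Player B's payoffs are: Y1 → 3, Y2 → 11, Y3 → 9.
The maximum is 11, achieved by Y2.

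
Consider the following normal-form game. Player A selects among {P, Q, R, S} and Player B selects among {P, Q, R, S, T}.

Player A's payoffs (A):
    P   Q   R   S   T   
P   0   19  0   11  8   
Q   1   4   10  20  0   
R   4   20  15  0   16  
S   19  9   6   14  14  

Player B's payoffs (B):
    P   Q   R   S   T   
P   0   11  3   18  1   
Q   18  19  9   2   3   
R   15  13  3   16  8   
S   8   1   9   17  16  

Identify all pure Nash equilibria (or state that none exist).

No pure-strategy Nash equilibrium

Find each player's best response to every opponent strategy; NE are the intersections.
Player A's best responses — vs P: S (payoff 19); vs Q: R (payoff 20); vs R: R (payoff 15); vs S: Q (payoff 20); vs T: R (payoff 16).
Player B's best responses — vs P: S (payoff 18); vs Q: Q (payoff 19); vs R: S (payoff 16); vs S: S (payoff 17).
No cell has both players best-responding. For instance, Player A's best reply to P is S, but against S Player B prefers S over P.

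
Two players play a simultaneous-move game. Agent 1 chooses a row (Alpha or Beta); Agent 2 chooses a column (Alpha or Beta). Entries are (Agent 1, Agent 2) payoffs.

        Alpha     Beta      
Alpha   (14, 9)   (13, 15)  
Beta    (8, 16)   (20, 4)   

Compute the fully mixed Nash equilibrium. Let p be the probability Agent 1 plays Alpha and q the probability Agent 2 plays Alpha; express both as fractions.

p = 2/3, q = 7/13

Each player's mixing probability is pinned down by making the *other* player indifferent.
Agent 2 indifferent between Alpha and Beta: p·9 + (1−p)·16 = p·15 + (1−p)·4 ⟹ 16 + (-7)p = 4 + 11p ⟹ p = 2/3.
Agent 1 indifferent between Alpha and Beta: q·14 + (1−q)·13 = q·8 + (1−q)·20 ⟹ 13 + 1q = 20 + (-12)q ⟹ q = 7/13.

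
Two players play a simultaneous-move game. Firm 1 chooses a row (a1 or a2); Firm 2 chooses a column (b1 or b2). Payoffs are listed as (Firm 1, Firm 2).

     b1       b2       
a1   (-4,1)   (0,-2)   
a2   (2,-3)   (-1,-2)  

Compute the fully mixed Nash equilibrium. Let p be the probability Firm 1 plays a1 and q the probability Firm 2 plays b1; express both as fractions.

In a mixed NE each player is indifferent between their pure strategies, so the opponent's mix sets the indifference.
Firm 2 indifferent between b1 and b2: p·1 + (1−p)·(-3) = p·(-2) + (1−p)·(-2) ⟹ (-3) + 4p = (-2) + 0p ⟹ p = 1/4.
Firm 1 indifferent between a1 and a2: q·(-4) + (1−q)·0 = q·2 + (1−q)·(-1) ⟹ 0 + (-4)q = (-1) + 3q ⟹ q = 1/7.

p = 1/4, q = 1/7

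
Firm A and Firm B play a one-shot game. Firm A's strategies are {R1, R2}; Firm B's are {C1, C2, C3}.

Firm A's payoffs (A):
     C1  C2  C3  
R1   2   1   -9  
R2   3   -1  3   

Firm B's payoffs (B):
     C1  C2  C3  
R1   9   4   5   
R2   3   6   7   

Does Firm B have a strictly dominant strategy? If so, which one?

A strategy is strictly dominant if it gives Firm B a strictly higher payoff than every other strategy, against every choice by the opponent.
C1 is not dominant: against R2, C2 gives 6 > 3.
C2 is not dominant: against R1, C1 gives 9 > 4.
C3 is not dominant: against R1, C1 gives 9 > 5.
No single strategy is best against every opponent action.

None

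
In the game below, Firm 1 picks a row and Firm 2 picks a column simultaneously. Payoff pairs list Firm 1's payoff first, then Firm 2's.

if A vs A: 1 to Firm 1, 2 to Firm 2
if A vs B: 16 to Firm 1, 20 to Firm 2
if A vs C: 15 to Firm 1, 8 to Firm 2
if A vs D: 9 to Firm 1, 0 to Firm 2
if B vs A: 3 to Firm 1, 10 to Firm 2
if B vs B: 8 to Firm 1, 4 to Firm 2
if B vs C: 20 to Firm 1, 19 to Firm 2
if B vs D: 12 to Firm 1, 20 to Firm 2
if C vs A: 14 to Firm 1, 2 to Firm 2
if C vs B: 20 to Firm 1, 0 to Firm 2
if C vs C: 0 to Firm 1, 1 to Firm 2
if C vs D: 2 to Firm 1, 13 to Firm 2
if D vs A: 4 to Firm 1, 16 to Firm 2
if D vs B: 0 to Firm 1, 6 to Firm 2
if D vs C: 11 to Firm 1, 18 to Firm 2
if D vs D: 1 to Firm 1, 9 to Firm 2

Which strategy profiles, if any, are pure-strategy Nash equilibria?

(B, D)

Check mutual best responses: a cell is a NE iff neither player can gain by unilaterally deviating.
Firm 1's best responses — vs A: C (payoff 14); vs B: C (payoff 20); vs C: B (payoff 20); vs D: B (payoff 12).
Firm 2's best responses — vs A: B (payoff 20); vs B: D (payoff 20); vs C: D (payoff 13); vs D: C (payoff 18).
The only mutual best response is (B, D); neither player gains by switching there.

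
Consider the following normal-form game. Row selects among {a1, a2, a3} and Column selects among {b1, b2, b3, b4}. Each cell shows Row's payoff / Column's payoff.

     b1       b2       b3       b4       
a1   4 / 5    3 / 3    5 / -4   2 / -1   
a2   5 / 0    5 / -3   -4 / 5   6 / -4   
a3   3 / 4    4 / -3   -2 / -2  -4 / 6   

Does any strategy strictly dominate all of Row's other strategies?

None

A strategy is strictly dominant if it gives Row a strictly higher payoff than every other strategy, against every choice by the opponent.
a1 is not dominant: against b1, a2 gives 5 > 4.
a2 is not dominant: against b3, a1 gives 5 > -4.
a3 is not dominant: against b1, a1 gives 4 > 3.
No single strategy is best against every opponent action.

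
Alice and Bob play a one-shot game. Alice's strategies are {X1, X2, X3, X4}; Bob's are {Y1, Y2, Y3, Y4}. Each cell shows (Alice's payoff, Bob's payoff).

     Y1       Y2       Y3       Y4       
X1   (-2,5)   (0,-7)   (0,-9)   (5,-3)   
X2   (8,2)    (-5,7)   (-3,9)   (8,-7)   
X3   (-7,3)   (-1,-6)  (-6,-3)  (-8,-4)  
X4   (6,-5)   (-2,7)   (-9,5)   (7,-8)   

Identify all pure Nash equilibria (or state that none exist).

Check mutual best responses: a cell is a NE iff neither player can gain by unilaterally deviating.
Alice's best responses — vs Y1: X2 (payoff 8); vs Y2: X1 (payoff 0); vs Y3: X1 (payoff 0); vs Y4: X2 (payoff 8).
Bob's best responses — vs X1: Y1 (payoff 5); vs X2: Y3 (payoff 9); vs X3: Y1 (payoff 3); vs X4: Y2 (payoff 7).
No cell has both players best-responding. For instance, Alice's best reply to Y1 is X2, but against X2 Bob prefers Y3 over Y1.

No pure-strategy Nash equilibrium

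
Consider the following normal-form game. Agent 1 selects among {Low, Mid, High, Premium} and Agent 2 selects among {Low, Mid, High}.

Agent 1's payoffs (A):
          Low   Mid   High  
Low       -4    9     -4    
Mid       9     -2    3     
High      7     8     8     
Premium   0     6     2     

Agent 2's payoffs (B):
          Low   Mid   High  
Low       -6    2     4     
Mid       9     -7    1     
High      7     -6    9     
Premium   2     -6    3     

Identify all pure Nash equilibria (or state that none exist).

Check mutual best responses: a cell is a NE iff neither player can gain by unilaterally deviating.
Agent 1's best responses — vs Low: Mid (payoff 9); vs Mid: Low (payoff 9); vs High: High (payoff 8).
Agent 2's best responses — vs Low: High (payoff 4); vs Mid: Low (payoff 9); vs High: High (payoff 9); vs Premium: High (payoff 3).
Mutual best responses occur at (Mid, Low) and (High, High); at each, neither player gains by switching.

(Mid, Low) and (High, High)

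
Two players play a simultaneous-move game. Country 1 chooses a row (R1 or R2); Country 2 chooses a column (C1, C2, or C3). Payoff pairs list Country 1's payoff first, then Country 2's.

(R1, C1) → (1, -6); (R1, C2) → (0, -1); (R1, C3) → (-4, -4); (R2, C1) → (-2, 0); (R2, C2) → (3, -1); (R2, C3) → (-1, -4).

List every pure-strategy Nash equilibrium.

A profile is a Nash equilibrium when each player is best-responding to the other.
Country 1's best responses — vs C1: R1 (payoff 1); vs C2: R2 (payoff 3); vs C3: R2 (payoff -1).
Country 2's best responses — vs R1: C2 (payoff -1); vs R2: C1 (payoff 0).
No cell has both players best-responding. For instance, Country 1's best reply to C1 is R1, but against R1 Country 2 prefers C2 over C1.

None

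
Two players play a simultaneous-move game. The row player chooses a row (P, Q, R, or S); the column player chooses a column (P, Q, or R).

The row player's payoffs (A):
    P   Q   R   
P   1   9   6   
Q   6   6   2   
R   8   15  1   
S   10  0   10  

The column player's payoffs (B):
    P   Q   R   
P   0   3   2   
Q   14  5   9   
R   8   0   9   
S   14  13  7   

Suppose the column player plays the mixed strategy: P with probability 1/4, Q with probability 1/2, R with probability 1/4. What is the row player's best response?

Compute the row player's expected payoff from each pure strategy against the given mix.
P: (1/4)·1 + (1/2)·9 + (1/4)·6 = 25/4
Q: (1/4)·6 + (1/2)·6 + (1/4)·2 = 5
R: (1/4)·8 + (1/2)·15 + (1/4)·1 = 39/4
S: (1/4)·10 + (1/2)·0 + (1/4)·10 = 5
Highest expected payoff is 39/4, from R.

R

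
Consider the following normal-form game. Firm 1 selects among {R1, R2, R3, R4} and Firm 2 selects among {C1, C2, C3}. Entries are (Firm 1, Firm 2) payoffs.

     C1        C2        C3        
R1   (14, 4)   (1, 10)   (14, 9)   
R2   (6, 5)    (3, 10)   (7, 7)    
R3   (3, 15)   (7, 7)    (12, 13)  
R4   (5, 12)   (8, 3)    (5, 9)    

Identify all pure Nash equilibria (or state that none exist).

Find each player's best response to every opponent strategy; NE are the intersections.
Firm 1's best responses — vs C1: R1 (payoff 14); vs C2: R4 (payoff 8); vs C3: R1 (payoff 14).
Firm 2's best responses — vs R1: C2 (payoff 10); vs R2: C2 (payoff 10); vs R3: C1 (payoff 15); vs R4: C1 (payoff 12).
No cell has both players best-responding. For instance, Firm 1's best reply to C3 is R1, but against R1 Firm 2 prefers C2 over C3.

No pure-strategy Nash equilibrium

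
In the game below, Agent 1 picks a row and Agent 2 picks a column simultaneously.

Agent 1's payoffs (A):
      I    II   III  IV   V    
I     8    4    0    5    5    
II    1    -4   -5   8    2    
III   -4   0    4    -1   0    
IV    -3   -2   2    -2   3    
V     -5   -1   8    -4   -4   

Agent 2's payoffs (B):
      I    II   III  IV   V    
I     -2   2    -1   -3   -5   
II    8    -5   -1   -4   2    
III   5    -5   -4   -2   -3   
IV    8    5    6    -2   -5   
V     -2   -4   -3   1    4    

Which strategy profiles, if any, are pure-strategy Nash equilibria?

Check mutual best responses: a cell is a NE iff neither player can gain by unilaterally deviating.
Agent 1's best responses — vs I: I (payoff 8); vs II: I (payoff 4); vs III: V (payoff 8); vs IV: II (payoff 8); vs V: I (payoff 5).
Agent 2's best responses — vs I: II (payoff 2); vs II: I (payoff 8); vs III: I (payoff 5); vs IV: I (payoff 8); vs V: V (payoff 4).
The only mutual best response is (I, II); neither player gains by switching there.

(I, II)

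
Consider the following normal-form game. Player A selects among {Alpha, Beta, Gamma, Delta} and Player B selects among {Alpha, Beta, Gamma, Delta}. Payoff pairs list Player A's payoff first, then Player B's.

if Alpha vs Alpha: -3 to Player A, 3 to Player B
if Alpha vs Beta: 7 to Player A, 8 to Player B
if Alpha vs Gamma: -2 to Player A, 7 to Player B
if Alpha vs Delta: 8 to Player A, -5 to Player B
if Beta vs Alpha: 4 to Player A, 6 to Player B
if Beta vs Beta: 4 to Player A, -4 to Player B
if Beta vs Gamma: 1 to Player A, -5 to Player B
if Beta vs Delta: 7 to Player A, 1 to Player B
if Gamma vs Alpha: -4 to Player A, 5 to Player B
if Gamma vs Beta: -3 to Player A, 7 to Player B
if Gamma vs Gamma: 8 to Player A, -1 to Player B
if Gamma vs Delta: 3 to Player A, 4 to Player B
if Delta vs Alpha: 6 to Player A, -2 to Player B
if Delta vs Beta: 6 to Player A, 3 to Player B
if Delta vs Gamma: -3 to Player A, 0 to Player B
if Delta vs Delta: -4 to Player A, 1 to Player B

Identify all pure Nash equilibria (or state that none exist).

Find each player's best response to every opponent strategy; NE are the intersections.
Player A's best responses — vs Alpha: Delta (payoff 6); vs Beta: Alpha (payoff 7); vs Gamma: Gamma (payoff 8); vs Delta: Alpha (payoff 8).
Player B's best responses — vs Alpha: Beta (payoff 8); vs Beta: Alpha (payoff 6); vs Gamma: Beta (payoff 7); vs Delta: Beta (payoff 3).
The only mutual best response is (Alpha, Beta); neither player gains by switching there.

(Alpha, Beta)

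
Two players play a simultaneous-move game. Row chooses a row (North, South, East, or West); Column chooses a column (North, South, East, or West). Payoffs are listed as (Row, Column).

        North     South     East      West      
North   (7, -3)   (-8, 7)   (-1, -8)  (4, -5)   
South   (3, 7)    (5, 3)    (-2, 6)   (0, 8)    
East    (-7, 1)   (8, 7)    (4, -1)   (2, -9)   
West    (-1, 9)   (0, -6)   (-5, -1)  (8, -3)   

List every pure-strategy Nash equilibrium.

(East, South)

A profile is a Nash equilibrium when each player is best-responding to the other.
Row's best responses — vs North: North (payoff 7); vs South: East (payoff 8); vs East: East (payoff 4); vs West: West (payoff 8).
Column's best responses — vs North: South (payoff 7); vs South: West (payoff 8); vs East: South (payoff 7); vs West: North (payoff 9).
The only mutual best response is (East, South); neither player gains by switching there.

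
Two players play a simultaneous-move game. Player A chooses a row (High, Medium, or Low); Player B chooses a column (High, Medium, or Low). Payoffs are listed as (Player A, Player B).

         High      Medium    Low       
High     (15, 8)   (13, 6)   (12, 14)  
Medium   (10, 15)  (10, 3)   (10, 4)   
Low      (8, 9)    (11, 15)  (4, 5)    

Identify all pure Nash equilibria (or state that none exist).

(High, Low)

A profile is a Nash equilibrium when each player is best-responding to the other.
Player A's best responses — vs High: High (payoff 15); vs Medium: High (payoff 13); vs Low: High (payoff 12).
Player B's best responses — vs High: Low (payoff 14); vs Medium: High (payoff 15); vs Low: Medium (payoff 15).
The only mutual best response is (High, Low); neither player gains by switching there.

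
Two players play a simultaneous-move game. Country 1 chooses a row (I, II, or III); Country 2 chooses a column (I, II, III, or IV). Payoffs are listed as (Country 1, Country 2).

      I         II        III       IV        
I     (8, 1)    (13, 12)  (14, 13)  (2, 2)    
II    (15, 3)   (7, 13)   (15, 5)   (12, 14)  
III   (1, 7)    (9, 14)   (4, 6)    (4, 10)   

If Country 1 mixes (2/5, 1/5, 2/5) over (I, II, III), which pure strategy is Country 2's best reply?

II

Country 2's best reply maximizes expected payoff against the mix.
I: (2/5)·1 + (1/5)·3 + (2/5)·7 = 19/5
II: (2/5)·12 + (1/5)·13 + (2/5)·14 = 13
III: (2/5)·13 + (1/5)·5 + (2/5)·6 = 43/5
IV: (2/5)·2 + (1/5)·14 + (2/5)·10 = 38/5
Highest expected payoff is 13, from II.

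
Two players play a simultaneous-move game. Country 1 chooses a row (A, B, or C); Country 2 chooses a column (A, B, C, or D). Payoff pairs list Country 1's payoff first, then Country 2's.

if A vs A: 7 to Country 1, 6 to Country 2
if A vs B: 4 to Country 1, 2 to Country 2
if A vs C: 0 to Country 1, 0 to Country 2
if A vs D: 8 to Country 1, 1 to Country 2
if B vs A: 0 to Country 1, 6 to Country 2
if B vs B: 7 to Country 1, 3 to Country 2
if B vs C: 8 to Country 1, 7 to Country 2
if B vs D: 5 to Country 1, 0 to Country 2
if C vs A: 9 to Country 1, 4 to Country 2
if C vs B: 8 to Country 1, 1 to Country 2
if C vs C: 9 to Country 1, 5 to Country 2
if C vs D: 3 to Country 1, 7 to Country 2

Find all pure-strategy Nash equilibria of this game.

None

A profile is a Nash equilibrium when each player is best-responding to the other.
Country 1's best responses — vs A: C (payoff 9); vs B: C (payoff 8); vs C: C (payoff 9); vs D: A (payoff 8).
Country 2's best responses — vs A: A (payoff 6); vs B: C (payoff 7); vs C: D (payoff 7).
No cell has both players best-responding. For instance, Country 1's best reply to A is C, but against C Country 2 prefers D over A.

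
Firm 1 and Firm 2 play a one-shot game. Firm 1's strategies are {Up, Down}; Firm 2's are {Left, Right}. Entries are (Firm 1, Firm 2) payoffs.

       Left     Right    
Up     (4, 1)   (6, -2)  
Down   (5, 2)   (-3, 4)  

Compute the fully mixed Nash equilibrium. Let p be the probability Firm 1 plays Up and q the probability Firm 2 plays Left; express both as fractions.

Each player's mixing probability is pinned down by making the *other* player indifferent.
Firm 2 indifferent between Left and Right: p·1 + (1−p)·2 = p·(-2) + (1−p)·4 ⟹ 2 + (-1)p = 4 + (-6)p ⟹ p = 2/5.
Firm 1 indifferent between Up and Down: q·4 + (1−q)·6 = q·5 + (1−q)·(-3) ⟹ 6 + (-2)q = (-3) + 8q ⟹ q = 9/10.

p = 2/5, q = 9/10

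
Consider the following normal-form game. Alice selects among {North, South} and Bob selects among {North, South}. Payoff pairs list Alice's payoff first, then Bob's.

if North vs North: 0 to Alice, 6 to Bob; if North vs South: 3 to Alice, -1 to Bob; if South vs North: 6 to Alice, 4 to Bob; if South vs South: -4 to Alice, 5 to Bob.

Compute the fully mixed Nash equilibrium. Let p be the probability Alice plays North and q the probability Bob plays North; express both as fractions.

In a mixed NE each player is indifferent between their pure strategies, so the opponent's mix sets the indifference.
Bob indifferent between North and South: p·6 + (1−p)·4 = p·(-1) + (1−p)·5 ⟹ 4 + 2p = 5 + (-6)p ⟹ p = 1/8.
Alice indifferent between North and South: q·0 + (1−q)·3 = q·6 + (1−q)·(-4) ⟹ 3 + (-3)q = (-4) + 10q ⟹ q = 7/13.

p = 1/8, q = 7/13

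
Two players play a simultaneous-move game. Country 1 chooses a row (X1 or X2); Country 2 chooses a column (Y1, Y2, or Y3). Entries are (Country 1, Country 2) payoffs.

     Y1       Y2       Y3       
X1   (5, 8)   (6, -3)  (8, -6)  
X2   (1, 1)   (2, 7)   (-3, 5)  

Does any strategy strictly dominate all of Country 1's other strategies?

A strategy is strictly dominant if it gives Country 1 a strictly higher payoff than every other strategy, against every choice by the opponent.
X1 strictly dominates: vs Y1: 5 > 1; vs Y2: 6 > 2; vs Y3: 8 > -3.

X1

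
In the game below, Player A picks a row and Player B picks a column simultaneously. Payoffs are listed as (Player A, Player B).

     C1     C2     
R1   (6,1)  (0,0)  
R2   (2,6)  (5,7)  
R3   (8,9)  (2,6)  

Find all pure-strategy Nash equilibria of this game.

(R2, C2) and (R3, C1)

Check mutual best responses: a cell is a NE iff neither player can gain by unilaterally deviating.
Player A's best responses — vs C1: R3 (payoff 8); vs C2: R2 (payoff 5).
Player B's best responses — vs R1: C1 (payoff 1); vs R2: C2 (payoff 7); vs R3: C1 (payoff 9).
Mutual best responses occur at (R2, C2) and (R3, C1); at each, neither player gains by switching.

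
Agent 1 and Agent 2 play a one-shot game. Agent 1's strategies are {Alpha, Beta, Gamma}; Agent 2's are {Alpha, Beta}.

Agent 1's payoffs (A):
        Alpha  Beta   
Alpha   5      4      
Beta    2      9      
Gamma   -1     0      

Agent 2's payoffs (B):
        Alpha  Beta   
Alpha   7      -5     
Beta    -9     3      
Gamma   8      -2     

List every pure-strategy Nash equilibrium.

Check mutual best responses: a cell is a NE iff neither player can gain by unilaterally deviating.
Agent 1's best responses — vs Alpha: Alpha (payoff 5); vs Beta: Beta (payoff 9).
Agent 2's best responses — vs Alpha: Alpha (payoff 7); vs Beta: Beta (payoff 3); vs Gamma: Alpha (payoff 8).
Mutual best responses occur at (Alpha, Alpha) and (Beta, Beta); at each, neither player gains by switching.

(Alpha, Alpha) and (Beta, Beta)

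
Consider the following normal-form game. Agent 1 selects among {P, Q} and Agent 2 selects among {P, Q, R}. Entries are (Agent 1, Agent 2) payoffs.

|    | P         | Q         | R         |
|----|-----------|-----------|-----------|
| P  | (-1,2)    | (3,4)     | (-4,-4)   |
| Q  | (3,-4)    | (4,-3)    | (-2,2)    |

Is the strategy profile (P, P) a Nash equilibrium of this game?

Holding Agent 2 at P: Agent 1 gets -1 from P but could get 3 by switching to Q. Agent 1 has a profitable deviation.

No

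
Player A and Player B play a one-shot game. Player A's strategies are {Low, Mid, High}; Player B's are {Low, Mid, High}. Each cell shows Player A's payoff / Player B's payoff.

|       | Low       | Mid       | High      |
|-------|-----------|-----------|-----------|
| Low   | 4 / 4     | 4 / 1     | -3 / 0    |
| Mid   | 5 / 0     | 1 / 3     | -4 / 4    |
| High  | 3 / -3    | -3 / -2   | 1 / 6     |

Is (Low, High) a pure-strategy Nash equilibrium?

Holding Player B at High: Player A gets -3 from Low but could get 1 by switching to High. Player A has a profitable deviation.

No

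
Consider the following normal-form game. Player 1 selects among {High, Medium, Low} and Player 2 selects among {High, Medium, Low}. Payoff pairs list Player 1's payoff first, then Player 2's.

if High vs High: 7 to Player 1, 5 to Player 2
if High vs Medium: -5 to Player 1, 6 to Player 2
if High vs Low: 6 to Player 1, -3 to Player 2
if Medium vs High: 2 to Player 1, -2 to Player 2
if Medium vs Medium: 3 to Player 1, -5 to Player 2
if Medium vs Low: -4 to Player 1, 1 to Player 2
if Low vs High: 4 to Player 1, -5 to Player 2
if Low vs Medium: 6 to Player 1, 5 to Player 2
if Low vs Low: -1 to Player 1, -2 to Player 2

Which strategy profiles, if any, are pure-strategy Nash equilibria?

A profile is a Nash equilibrium when each player is best-responding to the other.
Player 1's best responses — vs High: High (payoff 7); vs Medium: Low (payoff 6); vs Low: High (payoff 6).
Player 2's best responses — vs High: Medium (payoff 6); vs Medium: Low (payoff 1); vs Low: Medium (payoff 5).
The only mutual best response is (Low, Medium); neither player gains by switching there.

(Low, Medium)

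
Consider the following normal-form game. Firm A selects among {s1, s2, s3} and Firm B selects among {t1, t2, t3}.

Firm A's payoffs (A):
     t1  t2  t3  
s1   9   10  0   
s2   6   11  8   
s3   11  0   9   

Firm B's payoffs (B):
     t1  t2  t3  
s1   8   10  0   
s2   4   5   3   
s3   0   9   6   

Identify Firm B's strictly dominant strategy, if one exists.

Check whether one of Firm B's strategies beats all alternatives regardless of what the opponent does.
t2 strictly dominates: vs s1: 10 > each of {8, 0}; vs s2: 5 > each of {4, 3}; vs s3: 9 > each of {0, 6}.

t2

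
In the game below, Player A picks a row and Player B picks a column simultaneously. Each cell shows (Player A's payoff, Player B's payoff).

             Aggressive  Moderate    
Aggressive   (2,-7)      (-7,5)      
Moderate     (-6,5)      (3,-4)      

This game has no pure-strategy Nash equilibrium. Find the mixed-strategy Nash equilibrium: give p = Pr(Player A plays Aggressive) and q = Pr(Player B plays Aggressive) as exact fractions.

In a mixed NE each player is indifferent between their pure strategies, so the opponent's mix sets the indifference.
Player B indifferent between Aggressive and Moderate: p·(-7) + (1−p)·5 = p·5 + (1−p)·(-4) ⟹ 5 + (-12)p = (-4) + 9p ⟹ p = 3/7.
Player A indifferent between Aggressive and Moderate: q·2 + (1−q)·(-7) = q·(-6) + (1−q)·3 ⟹ (-7) + 9q = 3 + (-9)q ⟹ q = 5/9.

p = 3/7, q = 5/9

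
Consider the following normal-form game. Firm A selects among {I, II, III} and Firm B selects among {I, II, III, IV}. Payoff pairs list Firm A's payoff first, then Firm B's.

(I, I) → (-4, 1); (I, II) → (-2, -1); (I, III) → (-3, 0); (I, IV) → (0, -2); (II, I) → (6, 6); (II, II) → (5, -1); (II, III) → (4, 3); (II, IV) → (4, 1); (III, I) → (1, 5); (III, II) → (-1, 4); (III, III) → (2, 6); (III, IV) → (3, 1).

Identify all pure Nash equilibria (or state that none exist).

Find each player's best response to every opponent strategy; NE are the intersections.
Firm A's best responses — vs I: II (payoff 6); vs II: II (payoff 5); vs III: II (payoff 4); vs IV: II (payoff 4).
Firm B's best responses — vs I: I (payoff 1); vs II: I (payoff 6); vs III: III (payoff 6).
The only mutual best response is (II, I); neither player gains by switching there.

(II, I)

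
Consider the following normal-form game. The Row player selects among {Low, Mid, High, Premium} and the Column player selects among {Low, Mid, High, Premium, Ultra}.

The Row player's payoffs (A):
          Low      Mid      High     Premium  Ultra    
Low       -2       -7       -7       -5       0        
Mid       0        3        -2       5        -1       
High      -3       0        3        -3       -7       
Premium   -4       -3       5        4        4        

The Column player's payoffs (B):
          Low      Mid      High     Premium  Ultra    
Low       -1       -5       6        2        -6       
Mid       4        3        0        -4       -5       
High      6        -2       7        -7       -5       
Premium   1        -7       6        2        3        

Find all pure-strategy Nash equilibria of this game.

(Mid, Low) and (Premium, High)

Check mutual best responses: a cell is a NE iff neither player can gain by unilaterally deviating.
The Row player's best responses — vs Low: Mid (payoff 0); vs Mid: Mid (payoff 3); vs High: Premium (payoff 5); vs Premium: Mid (payoff 5); vs Ultra: Premium (payoff 4).
The Column player's best responses — vs Low: High (payoff 6); vs Mid: Low (payoff 4); vs High: High (payoff 7); vs Premium: High (payoff 6).
Mutual best responses occur at (Mid, Low) and (Premium, High); at each, neither player gains by switching.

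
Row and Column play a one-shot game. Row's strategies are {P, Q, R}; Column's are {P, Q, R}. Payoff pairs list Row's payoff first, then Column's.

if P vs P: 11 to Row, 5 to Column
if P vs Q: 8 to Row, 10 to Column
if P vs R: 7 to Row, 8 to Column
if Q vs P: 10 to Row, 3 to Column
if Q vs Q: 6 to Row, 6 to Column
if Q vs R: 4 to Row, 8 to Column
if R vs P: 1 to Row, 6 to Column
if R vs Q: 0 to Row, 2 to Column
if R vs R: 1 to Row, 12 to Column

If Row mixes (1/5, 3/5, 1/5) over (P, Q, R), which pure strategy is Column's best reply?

R

Compute Column's expected payoff from each pure strategy against the given mix.
P: (1/5)·5 + (3/5)·3 + (1/5)·6 = 4
Q: (1/5)·10 + (3/5)·6 + (1/5)·2 = 6
R: (1/5)·8 + (3/5)·8 + (1/5)·12 = 44/5
Highest expected payoff is 44/5, from R.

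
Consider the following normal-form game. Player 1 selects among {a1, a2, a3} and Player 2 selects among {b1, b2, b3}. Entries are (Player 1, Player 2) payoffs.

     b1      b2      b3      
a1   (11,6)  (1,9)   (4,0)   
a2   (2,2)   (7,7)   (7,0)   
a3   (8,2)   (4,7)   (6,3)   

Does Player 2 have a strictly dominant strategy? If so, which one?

A strategy is strictly dominant if it gives Player 2 a strictly higher payoff than every other strategy, against every choice by the opponent.
b2 strictly dominates: vs a1: 9 > each of {6, 0}; vs a2: 7 > each of {2, 0}; vs a3: 7 > each of {2, 3}.

b2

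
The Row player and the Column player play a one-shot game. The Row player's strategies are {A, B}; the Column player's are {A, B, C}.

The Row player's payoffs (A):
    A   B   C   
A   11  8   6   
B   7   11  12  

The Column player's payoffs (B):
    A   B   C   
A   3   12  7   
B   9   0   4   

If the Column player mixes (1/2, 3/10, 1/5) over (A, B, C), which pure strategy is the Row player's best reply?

B

The Row player's best reply maximizes expected payoff against the mix.
A: (1/2)·11 + (3/10)·8 + (1/5)·6 = 91/10
B: (1/2)·7 + (3/10)·11 + (1/5)·12 = 46/5
Highest expected payoff is 46/5, from B.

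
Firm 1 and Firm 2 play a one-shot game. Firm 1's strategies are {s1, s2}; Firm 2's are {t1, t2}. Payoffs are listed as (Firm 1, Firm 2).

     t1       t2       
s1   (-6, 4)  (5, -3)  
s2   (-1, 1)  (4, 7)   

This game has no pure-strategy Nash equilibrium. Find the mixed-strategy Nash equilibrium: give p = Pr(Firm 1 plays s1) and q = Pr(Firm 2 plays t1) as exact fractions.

p = 6/13, q = 1/6

Each player's mixing probability is pinned down by making the *other* player indifferent.
Firm 2 indifferent between t1 and t2: p·4 + (1−p)·1 = p·(-3) + (1−p)·7 ⟹ 1 + 3p = 7 + (-10)p ⟹ p = 6/13.
Firm 1 indifferent between s1 and s2: q·(-6) + (1−q)·5 = q·(-1) + (1−q)·4 ⟹ 5 + (-11)q = 4 + (-5)q ⟹ q = 1/6.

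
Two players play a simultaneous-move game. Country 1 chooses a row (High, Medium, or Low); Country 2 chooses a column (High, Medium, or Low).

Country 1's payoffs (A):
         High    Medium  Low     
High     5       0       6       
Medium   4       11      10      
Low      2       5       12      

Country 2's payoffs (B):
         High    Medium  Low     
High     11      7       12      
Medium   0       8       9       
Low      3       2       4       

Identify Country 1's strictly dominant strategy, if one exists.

Check whether one of Country 1's strategies beats all alternatives regardless of what the opponent does.
High is not dominant: against Medium, Medium gives 11 > 0.
Medium is not dominant: against High, High gives 5 > 4.
Low is not dominant: against High, High gives 5 > 2.
No single strategy is best against every opponent action.

No strictly dominant strategy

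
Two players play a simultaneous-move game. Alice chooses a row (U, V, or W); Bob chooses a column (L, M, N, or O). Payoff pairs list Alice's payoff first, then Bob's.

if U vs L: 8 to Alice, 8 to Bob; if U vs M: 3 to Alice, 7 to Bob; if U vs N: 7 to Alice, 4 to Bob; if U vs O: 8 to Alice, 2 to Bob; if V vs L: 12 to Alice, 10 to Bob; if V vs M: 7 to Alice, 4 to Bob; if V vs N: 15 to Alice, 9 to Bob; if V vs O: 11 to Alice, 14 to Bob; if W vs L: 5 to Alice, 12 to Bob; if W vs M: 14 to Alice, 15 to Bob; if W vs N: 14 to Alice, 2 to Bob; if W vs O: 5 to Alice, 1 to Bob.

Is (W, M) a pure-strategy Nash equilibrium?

Yes

Holding Bob at M: Alice gets 14 from W, versus 3 from U, 7 from V. No profitable deviation for Alice.
Holding Alice at W: Bob gets 15 from M, versus 12 from L, 2 from N, 1 from O. No profitable deviation for Bob either.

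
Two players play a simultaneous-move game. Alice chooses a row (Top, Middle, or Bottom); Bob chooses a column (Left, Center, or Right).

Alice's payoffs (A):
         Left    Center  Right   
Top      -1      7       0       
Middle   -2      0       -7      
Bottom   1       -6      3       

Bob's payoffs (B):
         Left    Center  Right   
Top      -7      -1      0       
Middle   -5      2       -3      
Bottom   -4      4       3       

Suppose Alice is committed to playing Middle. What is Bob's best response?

With Alice fixed at Middle, Bob's payoffs are: Left → -5, Center → 2, Right → -3.
The maximum is 2, achieved by Center.

Center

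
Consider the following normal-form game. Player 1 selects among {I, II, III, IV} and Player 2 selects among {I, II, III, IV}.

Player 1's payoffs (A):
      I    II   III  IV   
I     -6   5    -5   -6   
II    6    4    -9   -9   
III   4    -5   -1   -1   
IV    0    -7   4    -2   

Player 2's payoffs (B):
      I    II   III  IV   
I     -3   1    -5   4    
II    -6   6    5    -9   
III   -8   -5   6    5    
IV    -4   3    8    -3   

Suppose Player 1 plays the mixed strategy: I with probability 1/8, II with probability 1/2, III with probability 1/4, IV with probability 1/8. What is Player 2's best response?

III

Player 2's best reply maximizes expected payoff against the mix.
I: (1/8)·(-3) + (1/2)·(-6) + (1/4)·(-8) + (1/8)·(-4) = -47/8
II: (1/8)·1 + (1/2)·6 + (1/4)·(-5) + (1/8)·3 = 9/4
III: (1/8)·(-5) + (1/2)·5 + (1/4)·6 + (1/8)·8 = 35/8
IV: (1/8)·4 + (1/2)·(-9) + (1/4)·5 + (1/8)·(-3) = -25/8
Highest expected payoff is 35/8, from III.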